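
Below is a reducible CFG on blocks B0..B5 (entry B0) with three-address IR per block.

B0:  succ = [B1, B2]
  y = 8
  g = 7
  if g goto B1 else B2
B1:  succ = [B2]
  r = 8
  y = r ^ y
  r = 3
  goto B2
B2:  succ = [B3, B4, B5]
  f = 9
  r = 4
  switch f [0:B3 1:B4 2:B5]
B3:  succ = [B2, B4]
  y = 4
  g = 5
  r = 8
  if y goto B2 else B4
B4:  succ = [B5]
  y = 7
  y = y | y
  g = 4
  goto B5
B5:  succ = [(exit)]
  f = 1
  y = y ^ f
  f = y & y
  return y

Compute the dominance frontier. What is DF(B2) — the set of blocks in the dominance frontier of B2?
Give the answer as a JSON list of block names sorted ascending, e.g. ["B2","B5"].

Answer: ["B2"]

Analysis:
idom tree: B1←B0 B2←B0 B3←B2 B4←B2 B5←B2
Join-block Dom:
  B2: preds {B0,B1,B3}: {B0} ∩ {B0,B1} ∩ {B0,B2,B3} = {B0}; idom=B0
  B4: preds {B2,B3}: {B0,B2} ∩ {B0,B2,B3} = {B0,B2}; idom=B2
  B5: preds {B2,B4}: {B0,B2} ∩ {B0,B2,B4} = {B0,B2}; idom=B2

DF walk-up:
  join B2 pred B0: · stop@B0
  join B2 pred B1: B1 stop@B0
  join B2 pred B3: B3→B2 stop@B0
  join B4 pred B2: · stop@B2
  join B4 pred B3: B3 stop@B2
  join B5 pred B2: · stop@B2
  join B5 pred B4: B4 stop@B2
  B0 → ∅
  B1 → {B2}
  B2 → {B2}
  B3 → {B2,B4}
  B4 → {B5}
  B5 → ∅

DF(B2) = ["B2"]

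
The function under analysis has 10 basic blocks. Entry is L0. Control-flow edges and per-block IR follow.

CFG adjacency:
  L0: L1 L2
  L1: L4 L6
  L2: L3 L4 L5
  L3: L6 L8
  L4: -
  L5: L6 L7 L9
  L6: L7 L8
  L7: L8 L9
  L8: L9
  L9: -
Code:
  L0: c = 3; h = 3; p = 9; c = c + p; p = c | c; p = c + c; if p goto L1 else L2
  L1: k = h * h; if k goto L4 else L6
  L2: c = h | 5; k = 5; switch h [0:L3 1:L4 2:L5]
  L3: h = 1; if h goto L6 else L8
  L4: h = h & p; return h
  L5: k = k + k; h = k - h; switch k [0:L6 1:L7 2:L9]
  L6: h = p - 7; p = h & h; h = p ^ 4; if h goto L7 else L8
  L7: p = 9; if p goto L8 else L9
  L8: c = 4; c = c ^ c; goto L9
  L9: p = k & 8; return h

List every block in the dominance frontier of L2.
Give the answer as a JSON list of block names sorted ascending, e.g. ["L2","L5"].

Answer: ["L4", "L6", "L7", "L8", "L9"]

Derivation:
idom tree: L1←L0 L2←L0 L3←L2 L4←L0 L5←L2 L6←L0 L7←L0 L8←L0 L9←L0
Dom at joins:
  L4: preds {L1,L2}: {L0,L1} ∩ {L0,L2} = {L0}; idom=L0
  L6: preds {L1,L3,L5}: {L0,L1} ∩ {L0,L2,L3} ∩ {L0,L2,L5} = {L0}; idom=L0
  L7: preds {L5,L6}: {L0,L2,L5} ∩ {L0,L6} = {L0}; idom=L0
  L8: preds {L3,L6,L7}: {L0,L2,L3} ∩ {L0,L6} ∩ {L0,L7} = {L0}; idom=L0
  L9: preds {L5,L7,L8}: {L0,L2,L5} ∩ {L0,L7} ∩ {L0,L8} = {L0}; idom=L0

DF walk-up:
  join L4 pred L1: L1 stop@L0
  join L4 pred L2: L2 stop@L0
  join L6 pred L1: L1 stop@L0
  join L6 pred L3: L3→L2 stop@L0
  join L6 pred L5: L5→L2 stop@L0
  join L7 pred L5: L5→L2 stop@L0
  join L7 pred L6: L6 stop@L0
  join L8 pred L3: L3→L2 stop@L0
  join L8 pred L6: L6 stop@L0
  join L8 pred L7: L7 stop@L0
  join L9 pred L5: L5→L2 stop@L0
  join L9 pred L7: L7 stop@L0
  join L9 pred L8: L8 stop@L0
  L0 → ∅
  L1 → {L4,L6}
  L2 → {L4,L6,L7,L8,L9}
  L3 → {L6,L8}
  L4 → ∅
  L5 → {L6,L7,L9}
  L6 → {L7,L8}
  L7 → {L8,L9}
  L8 → {L9}
  L9 → ∅

DF(L2) = ["L4", "L6", "L7", "L8", "L9"]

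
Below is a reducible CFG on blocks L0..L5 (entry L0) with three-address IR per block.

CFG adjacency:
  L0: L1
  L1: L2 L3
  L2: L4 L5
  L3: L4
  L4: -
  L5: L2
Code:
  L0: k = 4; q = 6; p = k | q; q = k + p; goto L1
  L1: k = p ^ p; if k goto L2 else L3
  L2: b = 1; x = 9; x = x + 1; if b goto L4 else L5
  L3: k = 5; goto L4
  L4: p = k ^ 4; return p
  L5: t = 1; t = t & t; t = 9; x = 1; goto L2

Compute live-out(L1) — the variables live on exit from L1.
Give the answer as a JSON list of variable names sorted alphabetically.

def/use:
  L0: def={k,p,q} ue=∅
  L1: def={k} ue={p}
  L2: def={b,x} ue=∅
  L3: def={k} ue=∅
  L4: def={p} ue={k}
  L5: def={t,x} ue=∅

Liveness:
  L0 li=∅ lo={p}
  L1 li={p} lo={k}
  L2 li={k} lo={k}
  L3 li=∅ lo={k}
  L4 li={k} lo=∅
  L5 li={k} lo={k}

live-out(L1) = ["k"]

Answer: ["k"]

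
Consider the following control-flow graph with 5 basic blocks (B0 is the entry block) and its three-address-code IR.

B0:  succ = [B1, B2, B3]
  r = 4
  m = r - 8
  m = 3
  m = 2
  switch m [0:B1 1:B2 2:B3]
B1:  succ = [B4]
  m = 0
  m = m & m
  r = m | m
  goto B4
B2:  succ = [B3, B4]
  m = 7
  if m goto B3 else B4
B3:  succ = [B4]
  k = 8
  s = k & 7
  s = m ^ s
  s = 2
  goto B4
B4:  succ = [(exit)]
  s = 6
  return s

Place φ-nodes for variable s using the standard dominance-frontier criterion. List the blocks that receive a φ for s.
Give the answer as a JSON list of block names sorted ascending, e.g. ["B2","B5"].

idom tree: B1←B0 B2←B0 B3←B0 B4←B0
Dom∩ at merges:
  B3: preds {B0,B2}: {B0} ∩ {B0,B2} = {B0}; idom=B0
  B4: preds {B1,B2,B3}: {B0,B1} ∩ {B0,B2} ∩ {B0,B3} = {B0}; idom=B0

DF derivation:
  join B3 pred B0: · stop@B0
  join B3 pred B2: B2 stop@B0
  join B4 pred B1: B1 stop@B0
  join B4 pred B2: B2 stop@B0
  join B4 pred B3: B3 stop@B0
  DF(B0)=∅
  DF(B1)={B4}
  DF(B2)={B3,B4}
  DF(B3)={B4}
  DF(B4)=∅

φ for s: defs {B3,B4}
  DF⁺ = {B4}

Answer: ["B4"]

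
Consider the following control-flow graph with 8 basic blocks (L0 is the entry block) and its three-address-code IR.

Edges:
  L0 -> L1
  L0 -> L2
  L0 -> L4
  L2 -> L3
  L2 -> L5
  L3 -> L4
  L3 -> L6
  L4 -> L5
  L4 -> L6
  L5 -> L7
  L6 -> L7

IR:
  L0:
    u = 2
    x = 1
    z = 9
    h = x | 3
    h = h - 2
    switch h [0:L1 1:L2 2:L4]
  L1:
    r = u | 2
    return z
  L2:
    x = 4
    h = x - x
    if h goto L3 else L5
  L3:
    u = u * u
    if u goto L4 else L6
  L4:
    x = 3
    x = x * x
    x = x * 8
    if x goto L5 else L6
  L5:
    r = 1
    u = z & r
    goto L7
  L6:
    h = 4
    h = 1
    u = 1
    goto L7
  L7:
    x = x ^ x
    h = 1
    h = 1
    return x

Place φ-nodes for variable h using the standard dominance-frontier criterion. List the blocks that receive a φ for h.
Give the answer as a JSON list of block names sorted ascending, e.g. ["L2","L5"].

Answer: ["L4", "L5", "L6", "L7"]

Derivation:
idom tree: L1←L0 L2←L0 L3←L2 L4←L0 L5←L0 L6←L0 L7←L0
Join-block Dom:
  L4: preds {L0,L3}: {L0} ∩ {L0,L2,L3} = {L0}; idom=L0
  L5: preds {L2,L4}: {L0,L2} ∩ {L0,L4} = {L0}; idom=L0
  L6: preds {L3,L4}: {L0,L2,L3} ∩ {L0,L4} = {L0}; idom=L0
  L7: preds {L5,L6}: {L0,L5} ∩ {L0,L6} = {L0}; idom=L0

DF walk-up:
  L4←L0: walk · to L0
  L4←L3: walk L3→L2 to L0
  L5←L2: walk L2 to L0
  L5←L4: walk L4 to L0
  L6←L3: walk L3→L2 to L0
  L6←L4: walk L4 to L0
  L7←L5: walk L5 to L0
  L7←L6: walk L6 to L0
  L0: DF=∅
  L1: DF=∅
  L2: DF={L4,L5,L6}
  L3: DF={L4,L6}
  L4: DF={L5,L6}
  L5: DF={L7}
  L6: DF={L7}
  L7: DF=∅

φ for h: defs {L0,L2,L6,L7}
  DF⁺ = {L4,L5,L6,L7}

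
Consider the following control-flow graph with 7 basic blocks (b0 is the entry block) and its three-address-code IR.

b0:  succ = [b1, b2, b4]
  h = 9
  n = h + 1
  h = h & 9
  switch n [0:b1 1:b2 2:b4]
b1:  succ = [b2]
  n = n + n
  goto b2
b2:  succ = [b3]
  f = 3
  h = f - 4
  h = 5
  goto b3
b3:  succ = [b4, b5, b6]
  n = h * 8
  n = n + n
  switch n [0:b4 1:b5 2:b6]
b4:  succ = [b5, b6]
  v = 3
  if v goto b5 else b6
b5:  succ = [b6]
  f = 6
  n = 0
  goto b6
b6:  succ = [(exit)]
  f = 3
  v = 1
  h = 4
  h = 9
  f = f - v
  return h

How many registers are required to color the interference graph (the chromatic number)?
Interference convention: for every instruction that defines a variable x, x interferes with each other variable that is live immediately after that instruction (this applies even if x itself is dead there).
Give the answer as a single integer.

Block summaries:
  b0 def {h,n} use ∅
  b1 def {n} use {n}
  b2 def {f,h} use ∅
  b3 def {n} use {h}
  b4 def {v} use ∅
  b5 def {f,n} use ∅
  b6 def {f,h,v} use ∅

Backward fixpoint:
  live b0: ∅→{n}
  live b1: {n}→∅
  live b2: ∅→{h}
  live b3: {h}→∅
  live b4: ∅→∅
  live b5: ∅→∅
  live b6: ∅→∅

Conflict graph:
  f: {h,v}
  h: {f,n,v}
  n: {h}
  v: {f,h}

Registers:
  clique {f,h,v} ⇒ need ≥ 3
  assign f→r1 h→r0 n→r1 v→r2 — no edge inside a register ⇒ χ ≤ 3
  χ = 3

Answer: 3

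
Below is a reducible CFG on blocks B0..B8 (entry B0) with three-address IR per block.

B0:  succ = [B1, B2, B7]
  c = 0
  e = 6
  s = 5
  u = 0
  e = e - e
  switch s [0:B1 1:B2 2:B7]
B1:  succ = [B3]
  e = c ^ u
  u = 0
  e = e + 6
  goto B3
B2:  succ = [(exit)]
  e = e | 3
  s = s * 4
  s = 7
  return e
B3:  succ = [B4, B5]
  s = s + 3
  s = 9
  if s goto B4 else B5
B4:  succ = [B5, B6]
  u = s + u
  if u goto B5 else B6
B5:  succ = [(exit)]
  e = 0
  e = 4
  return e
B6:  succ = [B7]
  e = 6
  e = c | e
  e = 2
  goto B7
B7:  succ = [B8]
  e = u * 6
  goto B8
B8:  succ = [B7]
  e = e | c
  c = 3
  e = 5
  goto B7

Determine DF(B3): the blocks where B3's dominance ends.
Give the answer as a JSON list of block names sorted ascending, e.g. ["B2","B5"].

Answer: ["B7"]

Working:
idom tree: B1←B0 B2←B0 B3←B1 B4←B3 B5←B3 B6←B4 B7←B0 B8←B7
Dom at joins:
  B5: preds {B3,B4}: {B0,B1,B3} ∩ {B0,B1,B3,B4} = {B0,B1,B3}; idom=B3
  B7: preds {B0,B6,B8}: {B0} ∩ {B0,B1,B3,B4,B6} ∩ {B0,B7,B8} = {B0}; idom=B0

DF derivation:
  B5←B3: walk · to B3
  B5←B4: walk B4 to B3
  B7←B0: walk · to B0
  B7←B6: walk B6→B4→B3→B1 to B0
  B7←B8: walk B8→B7 to B0
  B0: DF=∅
  B1: DF={B7}
  B2: DF=∅
  B3: DF={B7}
  B4: DF={B5,B7}
  B5: DF=∅
  B6: DF={B7}
  B7: DF={B7}
  B8: DF={B7}

DF(B3) = ["B7"]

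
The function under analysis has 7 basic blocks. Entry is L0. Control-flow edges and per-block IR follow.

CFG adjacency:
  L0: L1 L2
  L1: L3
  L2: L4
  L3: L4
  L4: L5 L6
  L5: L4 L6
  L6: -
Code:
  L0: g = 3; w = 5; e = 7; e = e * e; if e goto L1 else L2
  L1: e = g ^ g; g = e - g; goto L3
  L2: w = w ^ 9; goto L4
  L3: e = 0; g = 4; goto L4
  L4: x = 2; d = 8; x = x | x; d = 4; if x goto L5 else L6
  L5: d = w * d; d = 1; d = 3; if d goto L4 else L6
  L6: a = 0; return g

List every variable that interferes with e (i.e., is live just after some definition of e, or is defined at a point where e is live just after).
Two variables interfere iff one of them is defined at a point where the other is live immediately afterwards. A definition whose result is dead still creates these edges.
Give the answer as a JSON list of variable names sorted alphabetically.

Per-block:
  L0: def={e,g,w} ue=∅
  L1: def={e,g} ue={g}
  L2: def={w} ue={w}
  L3: def={e,g} ue=∅
  L4: def={d,x} ue=∅
  L5: def={d} ue={d,w}
  L6: def={a} ue={g}

Backward fixpoint:
  live L0: ∅→{g,w}
  live L1: {g,w}→{w}
  live L2: {g,w}→{g,w}
  live L3: {w}→{g,w}
  live L4: {g,w}→{d,g,w}
  live L5: {d,g,w}→{g,w}
  live L6: {g}→∅

Interfere edges:
  a — {g}
  d — {g,w,x}
  e — {g,w}
  g — {a,d,e,w,x}
  w — {d,e,g,x}
  x — {d,g,w}

N(e) = ["g", "w"]

Answer: ["g", "w"]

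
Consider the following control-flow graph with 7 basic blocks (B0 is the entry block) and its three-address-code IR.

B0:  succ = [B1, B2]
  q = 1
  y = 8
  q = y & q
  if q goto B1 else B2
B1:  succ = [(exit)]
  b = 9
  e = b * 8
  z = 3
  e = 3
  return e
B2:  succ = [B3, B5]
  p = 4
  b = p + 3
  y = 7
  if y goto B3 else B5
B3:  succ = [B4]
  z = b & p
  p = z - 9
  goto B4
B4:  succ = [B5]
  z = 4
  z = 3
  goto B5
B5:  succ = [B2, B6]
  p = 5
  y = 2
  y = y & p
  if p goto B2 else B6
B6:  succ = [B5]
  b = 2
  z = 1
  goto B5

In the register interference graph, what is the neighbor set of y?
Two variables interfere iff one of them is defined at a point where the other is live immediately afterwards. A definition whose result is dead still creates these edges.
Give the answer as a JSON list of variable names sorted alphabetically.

Per-block:
  B0: {q,y} / ∅
  B1: {b,e,z} / ∅
  B2: {b,p,y} / ∅
  B3: {p,z} / {b,p}
  B4: {z} / ∅
  B5: {p,y} / ∅
  B6: {b,z} / ∅

Backward fixpoint:
  B0 li=∅ lo=∅
  B1 li=∅ lo=∅
  B2 li=∅ lo={b,p}
  B3 li={b,p} lo=∅
  B4 li=∅ lo=∅
  B5 li=∅ lo=∅
  B6 li=∅ lo=∅

Interfere edges:
  b — {p,y}
  e — ∅
  p — {b,y}
  q — {y}
  y — {b,p,q}
  z — ∅

N(y) = ["b", "p", "q"]

Answer: ["b", "p", "q"]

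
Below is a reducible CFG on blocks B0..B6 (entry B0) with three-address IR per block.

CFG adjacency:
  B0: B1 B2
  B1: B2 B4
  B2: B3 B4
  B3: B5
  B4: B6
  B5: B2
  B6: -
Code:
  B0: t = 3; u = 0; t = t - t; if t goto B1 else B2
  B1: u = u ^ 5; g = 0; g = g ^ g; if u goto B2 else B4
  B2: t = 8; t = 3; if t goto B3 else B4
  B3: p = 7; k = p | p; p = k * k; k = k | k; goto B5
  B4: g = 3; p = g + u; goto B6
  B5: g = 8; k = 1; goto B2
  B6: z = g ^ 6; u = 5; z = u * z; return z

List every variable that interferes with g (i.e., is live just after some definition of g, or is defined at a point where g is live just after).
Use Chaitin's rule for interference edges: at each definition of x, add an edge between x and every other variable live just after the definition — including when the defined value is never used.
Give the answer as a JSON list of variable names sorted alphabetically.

Per-block:
  B0: def={t,u} ue=∅
  B1: def={g,u} ue={u}
  B2: def={t} ue=∅
  B3: def={k,p} ue=∅
  B4: def={g,p} ue={u}
  B5: def={g,k} ue=∅
  B6: def={u,z} ue={g}

Live sets:
  B0 li=∅ lo={u}
  B1 li={u} lo={u}
  B2 li={u} lo={u}
  B3 li={u} lo={u}
  B4 li={u} lo={g}
  B5 li={u} lo={u}
  B6 li={g} lo=∅

Interfere edges:
  g: {p,u}
  k: {p,u}
  p: {g,k,u}
  t: {u}
  u: {g,k,p,t,z}
  z: {u}

N(g) = ["p", "u"]

Answer: ["p", "u"]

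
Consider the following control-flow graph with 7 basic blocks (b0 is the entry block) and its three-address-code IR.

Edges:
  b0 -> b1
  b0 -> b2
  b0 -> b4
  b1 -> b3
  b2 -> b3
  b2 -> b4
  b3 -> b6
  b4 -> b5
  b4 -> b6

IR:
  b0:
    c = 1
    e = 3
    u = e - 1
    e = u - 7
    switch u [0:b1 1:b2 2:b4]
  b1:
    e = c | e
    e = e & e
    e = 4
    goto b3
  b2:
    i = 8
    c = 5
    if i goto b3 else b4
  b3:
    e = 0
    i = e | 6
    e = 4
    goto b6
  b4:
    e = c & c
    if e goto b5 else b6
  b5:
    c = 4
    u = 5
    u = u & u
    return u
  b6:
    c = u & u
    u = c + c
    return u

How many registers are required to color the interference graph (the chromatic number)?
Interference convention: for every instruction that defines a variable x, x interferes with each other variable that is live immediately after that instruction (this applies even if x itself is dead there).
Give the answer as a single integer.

Answer: 3

Derivation:
def/use:
  b0: {c,e,u} / ∅
  b1: {e} / {c,e}
  b2: {c,i} / ∅
  b3: {e,i} / ∅
  b4: {e} / {c}
  b5: {c,u} / ∅
  b6: {c,u} / {u}

Live sets:
  b0 li=∅ lo={c,e,u}
  b1 li={c,e,u} lo={u}
  b2 li={u} lo={c,u}
  b3 li={u} lo={u}
  b4 li={c,u} lo={u}
  b5 li=∅ lo=∅
  b6 li={u} lo=∅

Interfere edges:
  c — {e,i,u}
  e — {c,u}
  i — {c,u}
  u — {c,e,i}

Registers:
  {c,e,u} pairwise interfere (3-clique) ⇒ χ ≥ 3
  3-colouring: c0={c}  c1={u}  c2={e,i}
  χ = 3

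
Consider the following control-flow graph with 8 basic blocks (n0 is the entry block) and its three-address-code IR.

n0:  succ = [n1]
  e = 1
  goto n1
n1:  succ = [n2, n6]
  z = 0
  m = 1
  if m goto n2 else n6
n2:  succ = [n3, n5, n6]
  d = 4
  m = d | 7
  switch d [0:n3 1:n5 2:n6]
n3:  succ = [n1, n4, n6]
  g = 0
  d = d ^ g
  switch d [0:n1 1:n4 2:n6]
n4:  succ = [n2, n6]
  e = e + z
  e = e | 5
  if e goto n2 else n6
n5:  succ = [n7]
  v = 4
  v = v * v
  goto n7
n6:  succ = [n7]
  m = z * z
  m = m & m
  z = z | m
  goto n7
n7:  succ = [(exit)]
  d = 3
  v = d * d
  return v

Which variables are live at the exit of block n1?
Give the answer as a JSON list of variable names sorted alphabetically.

Block summaries:
  n0: {e} / ∅
  n1: {m,z} / ∅
  n2: {d,m} / ∅
  n3: {d,g} / {d}
  n4: {e} / {e,z}
  n5: {v} / ∅
  n6: {m,z} / {z}
  n7: {d,v} / ∅

Liveness:
  n0: in=∅ out={e}
  n1: in={e} out={e,z}
  n2: in={e,z} out={d,e,z}
  n3: in={d,e,z} out={e,z}
  n4: in={e,z} out={e,z}
  n5: in=∅ out=∅
  n6: in={z} out=∅
  n7: in=∅ out=∅

live-out(n1) = ["e", "z"]

Answer: ["e", "z"]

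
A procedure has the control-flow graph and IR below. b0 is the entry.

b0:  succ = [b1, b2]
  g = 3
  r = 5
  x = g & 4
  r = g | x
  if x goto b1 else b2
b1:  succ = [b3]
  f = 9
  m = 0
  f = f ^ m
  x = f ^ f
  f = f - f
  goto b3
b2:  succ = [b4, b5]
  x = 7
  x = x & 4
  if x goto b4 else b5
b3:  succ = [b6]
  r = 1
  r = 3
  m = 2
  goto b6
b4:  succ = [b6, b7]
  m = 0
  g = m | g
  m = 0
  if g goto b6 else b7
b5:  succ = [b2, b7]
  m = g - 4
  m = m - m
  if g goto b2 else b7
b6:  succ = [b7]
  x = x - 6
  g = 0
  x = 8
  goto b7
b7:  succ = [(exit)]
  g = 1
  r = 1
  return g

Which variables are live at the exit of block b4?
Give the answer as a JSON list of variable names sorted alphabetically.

def/use:
  b0: def={g,r,x} ue=∅
  b1: def={f,m,x} ue=∅
  b2: def={x} ue=∅
  b3: def={m,r} ue=∅
  b4: def={g,m} ue={g}
  b5: def={m} ue={g}
  b6: def={g,x} ue={x}
  b7: def={g,r} ue=∅

Liveness:
  b0 li=∅ lo={g}
  b1 li=∅ lo={x}
  b2 li={g} lo={g,x}
  b3 li={x} lo={x}
  b4 li={g,x} lo={x}
  b5 li={g} lo={g}
  b6 li={x} lo=∅
  b7 li=∅ lo=∅

live-out(b4) = ["x"]

Answer: ["x"]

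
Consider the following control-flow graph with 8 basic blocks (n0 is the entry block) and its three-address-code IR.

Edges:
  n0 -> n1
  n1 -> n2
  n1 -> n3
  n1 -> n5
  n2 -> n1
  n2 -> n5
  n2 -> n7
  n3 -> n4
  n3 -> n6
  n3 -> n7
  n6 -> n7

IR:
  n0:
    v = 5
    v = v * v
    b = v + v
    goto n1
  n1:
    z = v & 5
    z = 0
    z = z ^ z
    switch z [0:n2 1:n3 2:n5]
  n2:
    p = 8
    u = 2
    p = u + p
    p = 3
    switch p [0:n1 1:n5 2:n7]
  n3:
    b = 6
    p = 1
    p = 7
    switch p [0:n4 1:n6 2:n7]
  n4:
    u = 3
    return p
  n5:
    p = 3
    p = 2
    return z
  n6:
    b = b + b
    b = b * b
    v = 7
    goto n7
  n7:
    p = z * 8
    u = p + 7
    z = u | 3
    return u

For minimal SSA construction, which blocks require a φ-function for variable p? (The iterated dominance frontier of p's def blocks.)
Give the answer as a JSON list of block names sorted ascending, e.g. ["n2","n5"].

idom tree: n1←n0 n2←n1 n3←n1 n4←n3 n5←n1 n6←n3 n7←n1
Dom∩ at merges:
  n1: preds {n0,n2}: {n0} ∩ {n0,n1,n2} = {n0}; idom=n0
  n5: preds {n1,n2}: {n0,n1} ∩ {n0,n1,n2} = {n0,n1}; idom=n1
  n7: preds {n2,n3,n6}: {n0,n1,n2} ∩ {n0,n1,n3} ∩ {n0,n1,n3,n6} = {n0,n1}; idom=n1

Frontier:
  n1←n0: walk · to n0
  n1←n2: walk n2→n1 to n0
  n5←n1: walk · to n1
  n5←n2: walk n2 to n1
  n7←n2: walk n2 to n1
  n7←n3: walk n3 to n1
  n7←n6: walk n6→n3 to n1
  n0 → ∅
  n1 → {n1}
  n2 → {n1,n5,n7}
  n3 → {n7}
  n4 → ∅
  n5 → ∅
  n6 → {n7}
  n7 → ∅

φ for p: defs {n2,n3,n5,n7}
  DF⁺ = {n1,n5,n7}

Answer: ["n1", "n5", "n7"]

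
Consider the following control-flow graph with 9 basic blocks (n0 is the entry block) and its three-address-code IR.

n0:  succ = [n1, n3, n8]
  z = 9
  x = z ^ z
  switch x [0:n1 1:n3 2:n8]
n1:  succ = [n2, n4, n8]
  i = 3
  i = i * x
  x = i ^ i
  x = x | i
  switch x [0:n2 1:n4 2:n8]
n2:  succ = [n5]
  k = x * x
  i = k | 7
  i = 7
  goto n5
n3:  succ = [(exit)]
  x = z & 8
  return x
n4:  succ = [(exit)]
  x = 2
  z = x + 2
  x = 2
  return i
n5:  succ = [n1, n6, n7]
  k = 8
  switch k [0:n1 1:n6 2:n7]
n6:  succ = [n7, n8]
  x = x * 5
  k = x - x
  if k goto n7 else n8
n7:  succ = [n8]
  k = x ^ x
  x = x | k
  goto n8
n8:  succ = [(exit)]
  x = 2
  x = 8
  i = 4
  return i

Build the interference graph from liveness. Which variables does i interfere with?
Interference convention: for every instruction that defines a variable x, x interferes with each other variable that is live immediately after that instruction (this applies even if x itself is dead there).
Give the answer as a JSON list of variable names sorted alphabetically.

Block summaries:
  n0: def={x,z} ue=∅
  n1: def={i,x} ue={x}
  n2: def={i,k} ue={x}
  n3: def={x} ue={z}
  n4: def={x,z} ue={i}
  n5: def={k} ue=∅
  n6: def={k,x} ue={x}
  n7: def={k,x} ue={x}
  n8: def={i,x} ue=∅

Backward fixpoint:
  n0: in=∅ out={x,z}
  n1: in={x} out={i,x}
  n2: in={x} out={x}
  n3: in={z} out=∅
  n4: in={i} out=∅
  n5: in={x} out={x}
  n6: in={x} out={x}
  n7: in={x} out=∅
  n8: in=∅ out=∅

Interfere edges:
  i↔{x,z}
  k↔{x}
  x↔{i,k,z}
  z↔{i,x}

N(i) = ["x", "z"]

Answer: ["x", "z"]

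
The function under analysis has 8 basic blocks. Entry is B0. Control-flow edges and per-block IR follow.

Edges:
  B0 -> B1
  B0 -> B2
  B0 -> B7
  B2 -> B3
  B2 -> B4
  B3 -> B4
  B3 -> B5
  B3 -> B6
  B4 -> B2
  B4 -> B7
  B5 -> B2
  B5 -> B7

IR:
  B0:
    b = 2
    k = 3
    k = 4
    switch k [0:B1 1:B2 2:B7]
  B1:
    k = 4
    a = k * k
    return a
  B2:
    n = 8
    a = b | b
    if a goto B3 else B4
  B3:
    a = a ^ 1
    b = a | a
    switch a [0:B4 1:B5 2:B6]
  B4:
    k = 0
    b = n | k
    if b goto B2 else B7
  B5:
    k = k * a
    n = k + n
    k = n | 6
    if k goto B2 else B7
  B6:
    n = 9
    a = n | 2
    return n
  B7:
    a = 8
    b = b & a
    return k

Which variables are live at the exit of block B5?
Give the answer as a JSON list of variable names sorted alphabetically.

Answer: ["b", "k"]

Analysis:
Per-block:
  B0: def={b,k} ue=∅
  B1: def={a,k} ue=∅
  B2: def={a,n} ue={b}
  B3: def={a,b} ue={a}
  B4: def={b,k} ue={n}
  B5: def={k,n} ue={a,k,n}
  B6: def={a,n} ue=∅
  B7: def={a,b} ue={b,k}

Backward fixpoint:
  B0 li=∅ lo={b,k}
  B1 li=∅ lo=∅
  B2 li={b,k} lo={a,k,n}
  B3 li={a,k,n} lo={a,b,k,n}
  B4 li={n} lo={b,k}
  B5 li={a,b,k,n} lo={b,k}
  B6 li=∅ lo=∅
  B7 li={b,k} lo=∅

live-out(B5) = ["b", "k"]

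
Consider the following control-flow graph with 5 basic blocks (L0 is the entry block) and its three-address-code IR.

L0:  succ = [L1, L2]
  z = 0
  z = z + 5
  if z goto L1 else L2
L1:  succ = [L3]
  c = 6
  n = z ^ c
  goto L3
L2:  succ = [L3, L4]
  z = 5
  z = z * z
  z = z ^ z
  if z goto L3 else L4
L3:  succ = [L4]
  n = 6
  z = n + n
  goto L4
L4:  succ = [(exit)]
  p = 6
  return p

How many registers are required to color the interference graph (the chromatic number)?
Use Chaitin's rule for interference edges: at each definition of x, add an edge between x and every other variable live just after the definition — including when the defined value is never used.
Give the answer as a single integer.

Answer: 2

Derivation:
def/use:
  L0: def={z} ue=∅
  L1: def={c,n} ue={z}
  L2: def={z} ue=∅
  L3: def={n,z} ue=∅
  L4: def={p} ue=∅

Live sets:
  L0 li=∅ lo={z}
  L1 li={z} lo=∅
  L2 li=∅ lo=∅
  L3 li=∅ lo=∅
  L4 li=∅ lo=∅

Conflict graph:
  c: {z}
  n: ∅
  p: ∅
  z: {c}

Chromatic number:
  clique {c,z} ⇒ need ≥ 2
  2-colouring: c0={c,n,p}  c1={z}
  χ = 2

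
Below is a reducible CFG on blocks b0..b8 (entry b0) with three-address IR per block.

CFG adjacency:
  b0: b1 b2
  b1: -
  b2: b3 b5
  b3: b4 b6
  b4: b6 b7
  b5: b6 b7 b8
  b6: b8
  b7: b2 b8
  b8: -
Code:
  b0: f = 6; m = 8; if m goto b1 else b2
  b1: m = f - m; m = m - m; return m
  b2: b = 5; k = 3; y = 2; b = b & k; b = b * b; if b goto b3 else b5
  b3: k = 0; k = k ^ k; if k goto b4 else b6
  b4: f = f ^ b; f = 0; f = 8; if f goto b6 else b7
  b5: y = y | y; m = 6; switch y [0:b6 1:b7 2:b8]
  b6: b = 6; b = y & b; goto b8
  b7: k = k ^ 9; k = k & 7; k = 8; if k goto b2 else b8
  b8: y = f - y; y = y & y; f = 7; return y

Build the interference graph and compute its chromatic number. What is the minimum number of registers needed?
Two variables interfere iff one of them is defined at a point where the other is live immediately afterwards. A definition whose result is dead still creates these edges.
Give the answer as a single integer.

Answer: 4

Working:
def/use:
  b0 def {f,m} use ∅
  b1 def {m} use {f,m}
  b2 def {b,k,y} use ∅
  b3 def {k} use ∅
  b4 def {f} use {b,f}
  b5 def {m,y} use {y}
  b6 def {b} use {y}
  b7 def {k} use {k}
  b8 def {f,y} use {f,y}

Liveness:
  live b0: ∅→{f,m}
  live b1: {f,m}→∅
  live b2: {f}→{b,f,k,y}
  live b3: {b,f,y}→{b,f,k,y}
  live b4: {b,f,k,y}→{f,k,y}
  live b5: {f,k,y}→{f,k,y}
  live b6: {f,y}→{f,y}
  live b7: {f,k,y}→{f,y}
  live b8: {f,y}→∅

Conflict graph:
  b — {f,k,y}
  f — {b,k,m,y}
  k — {b,f,m,y}
  m — {f,k,y}
  y — {b,f,k,m}

Colouring:
  lower bound: {b,f,k,y} mutually conflict ⇒ χ ≥ 4
  4-colouring: R0={f}  R1={k}  R2={y}  R3={b,m}
  χ = 4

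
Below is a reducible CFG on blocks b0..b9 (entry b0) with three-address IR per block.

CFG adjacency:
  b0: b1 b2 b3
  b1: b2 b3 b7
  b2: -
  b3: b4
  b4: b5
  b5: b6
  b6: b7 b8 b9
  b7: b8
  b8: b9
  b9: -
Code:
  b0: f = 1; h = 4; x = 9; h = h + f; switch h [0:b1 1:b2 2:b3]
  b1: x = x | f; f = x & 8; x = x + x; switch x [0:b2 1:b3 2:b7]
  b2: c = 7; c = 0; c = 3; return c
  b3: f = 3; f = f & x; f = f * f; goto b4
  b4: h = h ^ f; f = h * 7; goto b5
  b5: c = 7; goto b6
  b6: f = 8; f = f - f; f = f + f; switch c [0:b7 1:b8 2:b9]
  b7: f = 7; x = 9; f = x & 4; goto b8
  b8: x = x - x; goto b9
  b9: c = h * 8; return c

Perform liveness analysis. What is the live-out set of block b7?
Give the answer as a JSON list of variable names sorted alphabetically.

def/use:
  b0: {f,h,x} / ∅
  b1: {f,x} / {f,x}
  b2: {c} / ∅
  b3: {f} / {x}
  b4: {f,h} / {f,h}
  b5: {c} / ∅
  b6: {f} / {c}
  b7: {f,x} / ∅
  b8: {x} / {x}
  b9: {c} / {h}

Backward fixpoint:
  b0: in=∅ out={f,h,x}
  b1: in={f,h,x} out={h,x}
  b2: in=∅ out=∅
  b3: in={h,x} out={f,h,x}
  b4: in={f,h,x} out={h,x}
  b5: in={h,x} out={c,h,x}
  b6: in={c,h,x} out={h,x}
  b7: in={h} out={h,x}
  b8: in={h,x} out={h}
  b9: in={h} out=∅

live-out(b7) = ["h", "x"]

Answer: ["h", "x"]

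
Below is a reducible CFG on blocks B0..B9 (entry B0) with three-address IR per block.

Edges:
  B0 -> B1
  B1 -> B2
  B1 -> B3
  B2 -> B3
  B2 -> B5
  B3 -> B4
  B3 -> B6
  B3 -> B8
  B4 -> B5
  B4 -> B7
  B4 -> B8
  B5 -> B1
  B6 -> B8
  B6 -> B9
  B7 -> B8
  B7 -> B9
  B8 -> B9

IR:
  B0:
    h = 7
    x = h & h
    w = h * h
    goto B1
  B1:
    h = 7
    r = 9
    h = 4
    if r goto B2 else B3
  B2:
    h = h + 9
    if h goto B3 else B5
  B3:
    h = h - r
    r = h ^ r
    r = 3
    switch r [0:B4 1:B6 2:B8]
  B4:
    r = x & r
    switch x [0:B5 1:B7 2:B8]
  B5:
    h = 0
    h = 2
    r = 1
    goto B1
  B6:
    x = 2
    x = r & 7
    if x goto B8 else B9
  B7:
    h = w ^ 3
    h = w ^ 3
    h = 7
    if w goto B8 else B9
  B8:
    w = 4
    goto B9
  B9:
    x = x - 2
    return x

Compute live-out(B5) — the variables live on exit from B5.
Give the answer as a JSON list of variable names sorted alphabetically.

Block summaries:
  B0: def={h,w,x} ue=∅
  B1: def={h,r} ue=∅
  B2: def={h} ue={h}
  B3: def={h,r} ue={h,r}
  B4: def={r} ue={r,x}
  B5: def={h,r} ue=∅
  B6: def={x} ue={r}
  B7: def={h} ue={w}
  B8: def={w} ue=∅
  B9: def={x} ue={x}

Live sets:
  B0 li=∅ lo={w,x}
  B1 li={w,x} lo={h,r,w,x}
  B2 li={h,r,w,x} lo={h,r,w,x}
  B3 li={h,r,w,x} lo={r,w,x}
  B4 li={r,w,x} lo={w,x}
  B5 li={w,x} lo={w,x}
  B6 li={r} lo={x}
  B7 li={w,x} lo={x}
  B8 li={x} lo={x}
  B9 li={x} lo=∅

live-out(B5) = ["w", "x"]

Answer: ["w", "x"]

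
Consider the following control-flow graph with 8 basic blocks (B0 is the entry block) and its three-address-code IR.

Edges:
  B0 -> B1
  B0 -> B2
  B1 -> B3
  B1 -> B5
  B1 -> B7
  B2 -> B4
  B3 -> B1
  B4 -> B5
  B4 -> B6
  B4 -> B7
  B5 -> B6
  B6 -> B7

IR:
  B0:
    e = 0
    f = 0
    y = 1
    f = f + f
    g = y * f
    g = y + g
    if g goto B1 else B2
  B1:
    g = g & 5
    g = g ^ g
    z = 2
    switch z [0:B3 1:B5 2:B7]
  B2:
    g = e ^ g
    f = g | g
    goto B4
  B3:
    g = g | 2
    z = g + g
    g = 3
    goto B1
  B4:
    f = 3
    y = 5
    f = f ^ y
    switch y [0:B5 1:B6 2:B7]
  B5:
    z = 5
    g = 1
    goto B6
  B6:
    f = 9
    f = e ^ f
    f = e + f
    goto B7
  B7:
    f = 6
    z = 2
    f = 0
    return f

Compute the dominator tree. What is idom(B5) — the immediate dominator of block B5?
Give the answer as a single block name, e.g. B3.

Answer: B0

Derivation:
idom tree: B1←B0 B2←B0 B3←B1 B4←B2 B5←B0 B6←B0 B7←B0
Join-block Dom:
  B1: preds {B0,B3}: {B0} ∩ {B0,B1,B3} = {B0}; idom=B0
  B5: preds {B1,B4}: {B0,B1} ∩ {B0,B2,B4} = {B0}; idom=B0
  B6: preds {B4,B5}: {B0,B2,B4} ∩ {B0,B5} = {B0}; idom=B0
  B7: preds {B1,B4,B6}: {B0,B1} ∩ {B0,B2,B4} ∩ {B0,B6} = {B0}; idom=B0

idom(B5) = B0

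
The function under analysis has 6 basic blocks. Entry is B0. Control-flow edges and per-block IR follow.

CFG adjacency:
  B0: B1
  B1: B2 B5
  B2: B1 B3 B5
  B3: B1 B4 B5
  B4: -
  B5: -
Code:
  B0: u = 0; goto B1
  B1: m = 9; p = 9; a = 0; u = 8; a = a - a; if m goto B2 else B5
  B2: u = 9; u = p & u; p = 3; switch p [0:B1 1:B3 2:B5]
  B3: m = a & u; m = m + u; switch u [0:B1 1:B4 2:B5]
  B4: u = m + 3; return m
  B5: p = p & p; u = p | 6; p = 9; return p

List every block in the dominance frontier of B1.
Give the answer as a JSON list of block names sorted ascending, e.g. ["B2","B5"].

Answer: ["B1"]

Analysis:
idom tree: B1←B0 B2←B1 B3←B2 B4←B3 B5←B1
Join-block Dom:
  B1: preds {B0,B2,B3}: {B0} ∩ {B0,B1,B2} ∩ {B0,B1,B2,B3} = {B0}; idom=B0
  B5: preds {B1,B2,B3}: {B0,B1} ∩ {B0,B1,B2} ∩ {B0,B1,B2,B3} = {B0,B1}; idom=B1

DF walk-up:
  B1←B0: walk · to B0
  B1←B2: walk B2→B1 to B0
  B1←B3: walk B3→B2→B1 to B0
  B5←B1: walk · to B1
  B5←B2: walk B2 to B1
  B5←B3: walk B3→B2 to B1
  B0: DF=∅
  B1: DF={B1}
  B2: DF={B1,B5}
  B3: DF={B1,B5}
  B4: DF=∅
  B5: DF=∅

DF(B1) = ["B1"]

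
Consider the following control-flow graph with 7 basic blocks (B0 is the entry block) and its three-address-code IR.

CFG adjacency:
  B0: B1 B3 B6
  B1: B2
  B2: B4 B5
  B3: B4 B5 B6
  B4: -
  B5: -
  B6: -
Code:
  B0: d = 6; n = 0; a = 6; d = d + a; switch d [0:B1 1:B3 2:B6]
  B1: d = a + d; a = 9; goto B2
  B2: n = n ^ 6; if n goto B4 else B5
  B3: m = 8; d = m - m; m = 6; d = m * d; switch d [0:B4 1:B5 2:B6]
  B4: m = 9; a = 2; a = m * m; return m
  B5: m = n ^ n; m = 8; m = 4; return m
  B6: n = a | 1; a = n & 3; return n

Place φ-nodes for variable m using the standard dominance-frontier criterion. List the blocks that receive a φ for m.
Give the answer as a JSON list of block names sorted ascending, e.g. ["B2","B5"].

Answer: ["B4", "B5", "B6"]

Analysis:
idom tree: B1←B0 B2←B1 B3←B0 B4←B0 B5←B0 B6←B0
Join-block Dom:
  B4: preds {B2,B3}: {B0,B1,B2} ∩ {B0,B3} = {B0}; idom=B0
  B5: preds {B2,B3}: {B0,B1,B2} ∩ {B0,B3} = {B0}; idom=B0
  B6: preds {B0,B3}: {B0} ∩ {B0,B3} = {B0}; idom=B0

DF walk-up:
  join B4 pred B2: B2→B1 stop@B0
  join B4 pred B3: B3 stop@B0
  join B5 pred B2: B2→B1 stop@B0
  join B5 pred B3: B3 stop@B0
  join B6 pred B0: · stop@B0
  join B6 pred B3: B3 stop@B0
  B0 → ∅
  B1 → {B4,B5}
  B2 → {B4,B5}
  B3 → {B4,B5,B6}
  B4 → ∅
  B5 → ∅
  B6 → ∅

φ for m: defs {B3,B4,B5}
  DF⁺ = {B4,B5,B6}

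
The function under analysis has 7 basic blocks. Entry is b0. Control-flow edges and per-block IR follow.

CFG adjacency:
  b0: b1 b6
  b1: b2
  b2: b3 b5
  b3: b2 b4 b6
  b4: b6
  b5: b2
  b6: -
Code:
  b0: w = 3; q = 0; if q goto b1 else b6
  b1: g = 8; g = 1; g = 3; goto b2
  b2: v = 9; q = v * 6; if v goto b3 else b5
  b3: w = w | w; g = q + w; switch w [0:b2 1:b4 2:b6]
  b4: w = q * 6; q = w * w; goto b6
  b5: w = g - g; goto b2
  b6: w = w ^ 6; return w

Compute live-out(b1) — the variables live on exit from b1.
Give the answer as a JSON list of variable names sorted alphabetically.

Block summaries:
  b0: def={q,w} ue=∅
  b1: def={g} ue=∅
  b2: def={q,v} ue=∅
  b3: def={g,w} ue={q,w}
  b4: def={q,w} ue={q}
  b5: def={w} ue={g}
  b6: def={w} ue={w}

Liveness:
  b0: in=∅ out={w}
  b1: in={w} out={g,w}
  b2: in={g,w} out={g,q,w}
  b3: in={q,w} out={g,q,w}
  b4: in={q} out={w}
  b5: in={g} out={g,w}
  b6: in={w} out=∅

live-out(b1) = ["g", "w"]

Answer: ["g", "w"]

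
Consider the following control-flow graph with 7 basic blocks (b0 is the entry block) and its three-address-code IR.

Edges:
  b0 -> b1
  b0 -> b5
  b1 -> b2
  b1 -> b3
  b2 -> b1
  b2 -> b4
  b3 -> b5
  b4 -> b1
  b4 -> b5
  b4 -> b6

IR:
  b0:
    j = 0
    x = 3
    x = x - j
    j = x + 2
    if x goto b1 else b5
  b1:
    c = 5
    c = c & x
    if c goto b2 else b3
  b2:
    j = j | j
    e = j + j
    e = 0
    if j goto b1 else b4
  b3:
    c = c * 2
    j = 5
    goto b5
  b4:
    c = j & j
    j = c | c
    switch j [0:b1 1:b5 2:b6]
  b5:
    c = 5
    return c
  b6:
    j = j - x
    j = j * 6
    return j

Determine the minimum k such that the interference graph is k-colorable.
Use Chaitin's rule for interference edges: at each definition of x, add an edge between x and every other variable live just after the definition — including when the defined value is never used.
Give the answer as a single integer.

Block summaries:
  b0: {j,x} / ∅
  b1: {c} / {x}
  b2: {e,j} / {j}
  b3: {c,j} / {c}
  b4: {c,j} / {j}
  b5: {c} / ∅
  b6: {j} / {j,x}

Backward fixpoint:
  b0 li=∅ lo={j,x}
  b1 li={j,x} lo={c,j,x}
  b2 li={j,x} lo={j,x}
  b3 li={c} lo=∅
  b4 li={j,x} lo={j,x}
  b5 li=∅ lo=∅
  b6 li={j,x} lo=∅

Interfere edges:
  c: {j,x}
  e: {j,x}
  j: {c,e,x}
  x: {c,e,j}

Chromatic number:
  {c,j,x} pairwise interfere (3-clique) ⇒ χ ≥ 3
  3-colouring: c0={j}  c1={x}  c2={c,e}
  χ = 3

Answer: 3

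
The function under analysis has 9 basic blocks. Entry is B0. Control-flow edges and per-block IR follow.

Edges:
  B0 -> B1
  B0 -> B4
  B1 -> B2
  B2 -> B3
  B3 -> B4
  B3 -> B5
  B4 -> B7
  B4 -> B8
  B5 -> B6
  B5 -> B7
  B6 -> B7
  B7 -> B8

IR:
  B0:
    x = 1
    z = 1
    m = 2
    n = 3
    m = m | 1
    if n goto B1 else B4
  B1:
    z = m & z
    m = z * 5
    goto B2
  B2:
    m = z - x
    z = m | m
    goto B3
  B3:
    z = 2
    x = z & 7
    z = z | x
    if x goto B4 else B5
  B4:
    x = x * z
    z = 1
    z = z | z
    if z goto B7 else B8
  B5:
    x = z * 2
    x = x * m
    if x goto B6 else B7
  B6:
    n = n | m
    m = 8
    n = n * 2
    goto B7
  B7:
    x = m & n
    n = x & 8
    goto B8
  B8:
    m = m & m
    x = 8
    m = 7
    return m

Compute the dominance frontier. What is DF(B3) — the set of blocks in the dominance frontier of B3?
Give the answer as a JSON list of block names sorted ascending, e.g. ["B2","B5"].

Answer: ["B4", "B7"]

Analysis:
idom tree: B1←B0 B2←B1 B3←B2 B4←B0 B5←B3 B6←B5 B7←B0 B8←B0
Dom∩ at merges:
  B4: preds {B0,B3}: {B0} ∩ {B0,B1,B2,B3} = {B0}; idom=B0
  B7: preds {B4,B5,B6}: {B0,B4} ∩ {B0,B1,B2,B3,B5} ∩ {B0,B1,B2,B3,B5,B6} = {B0}; idom=B0
  B8: preds {B4,B7}: {B0,B4} ∩ {B0,B7} = {B0}; idom=B0

Frontier:
  join B4 pred B0: · stop@B0
  join B4 pred B3: B3→B2→B1 stop@B0
  join B7 pred B4: B4 stop@B0
  join B7 pred B5: B5→B3→B2→B1 stop@B0
  join B7 pred B6: B6→B5→B3→B2→B1 stop@B0
  join B8 pred B4: B4 stop@B0
  join B8 pred B7: B7 stop@B0
  DF(B0)=∅
  DF(B1)={B4,B7}
  DF(B2)={B4,B7}
  DF(B3)={B4,B7}
  DF(B4)={B7,B8}
  DF(B5)={B7}
  DF(B6)={B7}
  DF(B7)={B8}
  DF(B8)=∅

DF(B3) = ["B4", "B7"]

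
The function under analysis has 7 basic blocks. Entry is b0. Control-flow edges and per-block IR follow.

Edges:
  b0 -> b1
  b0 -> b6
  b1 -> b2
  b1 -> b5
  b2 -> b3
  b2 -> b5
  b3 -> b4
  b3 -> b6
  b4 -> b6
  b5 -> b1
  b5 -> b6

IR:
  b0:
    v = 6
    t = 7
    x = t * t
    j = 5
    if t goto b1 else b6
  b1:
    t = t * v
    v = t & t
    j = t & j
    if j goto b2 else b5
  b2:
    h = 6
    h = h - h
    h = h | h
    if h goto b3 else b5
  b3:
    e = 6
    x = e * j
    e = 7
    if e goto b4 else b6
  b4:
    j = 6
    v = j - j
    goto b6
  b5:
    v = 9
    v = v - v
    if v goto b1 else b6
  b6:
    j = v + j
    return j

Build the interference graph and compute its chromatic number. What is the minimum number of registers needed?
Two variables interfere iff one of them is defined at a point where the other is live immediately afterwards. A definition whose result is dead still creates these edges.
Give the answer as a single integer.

Answer: 4

Derivation:
Block summaries:
  b0 def {j,t,v,x} use ∅
  b1 def {j,t,v} use {j,t,v}
  b2 def {h} use ∅
  b3 def {e,x} use {j}
  b4 def {j,v} use ∅
  b5 def {v} use ∅
  b6 def {j} use {j,v}

Liveness:
  live b0: ∅→{j,t,v}
  live b1: {j,t,v}→{j,t,v}
  live b2: {j,t,v}→{j,t,v}
  live b3: {j,v}→{j,v}
  live b4: ∅→{j,v}
  live b5: {j,t}→{j,t,v}
  live b6: {j,v}→∅

Interference:
  e↔{j,v}
  h↔{j,t,v}
  j↔{e,h,t,v,x}
  t↔{h,j,v,x}
  v↔{e,h,j,t,x}
  x↔{j,t,v}

Colouring:
  lower bound: {h,j,t,v} mutually conflict ⇒ χ ≥ 4
  assign e→R2 h→R3 j→R0 t→R2 v→R1 x→R3 — no edge inside a register ⇒ χ ≤ 4
  χ = 4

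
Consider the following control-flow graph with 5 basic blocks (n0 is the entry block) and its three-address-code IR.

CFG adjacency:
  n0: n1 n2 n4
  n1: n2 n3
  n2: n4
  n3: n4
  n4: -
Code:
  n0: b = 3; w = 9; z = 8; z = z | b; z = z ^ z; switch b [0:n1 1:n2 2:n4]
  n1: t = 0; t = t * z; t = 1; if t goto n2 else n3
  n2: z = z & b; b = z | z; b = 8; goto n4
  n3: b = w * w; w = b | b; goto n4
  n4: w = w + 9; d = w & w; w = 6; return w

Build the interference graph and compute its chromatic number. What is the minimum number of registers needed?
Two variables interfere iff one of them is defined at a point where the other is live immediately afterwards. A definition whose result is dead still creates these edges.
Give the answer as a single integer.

Answer: 4

Derivation:
def/use:
  n0: def={b,w,z} ue=∅
  n1: def={t} ue={z}
  n2: def={b,z} ue={b,z}
  n3: def={b,w} ue={w}
  n4: def={d,w} ue={w}

Live sets:
  live n0: ∅→{b,w,z}
  live n1: {b,w,z}→{b,w,z}
  live n2: {b,w,z}→{w}
  live n3: {w}→{w}
  live n4: {w}→∅

Interference:
  b↔{t,w,z}
  d↔∅
  t↔{b,w,z}
  w↔{b,t,z}
  z↔{b,t,w}

Registers:
  clique {b,t,w,z} ⇒ need ≥ 4
  assign b→R0 d→R0 t→R1 w→R2 z→R3 — no edge inside a register ⇒ χ ≤ 4
  χ = 4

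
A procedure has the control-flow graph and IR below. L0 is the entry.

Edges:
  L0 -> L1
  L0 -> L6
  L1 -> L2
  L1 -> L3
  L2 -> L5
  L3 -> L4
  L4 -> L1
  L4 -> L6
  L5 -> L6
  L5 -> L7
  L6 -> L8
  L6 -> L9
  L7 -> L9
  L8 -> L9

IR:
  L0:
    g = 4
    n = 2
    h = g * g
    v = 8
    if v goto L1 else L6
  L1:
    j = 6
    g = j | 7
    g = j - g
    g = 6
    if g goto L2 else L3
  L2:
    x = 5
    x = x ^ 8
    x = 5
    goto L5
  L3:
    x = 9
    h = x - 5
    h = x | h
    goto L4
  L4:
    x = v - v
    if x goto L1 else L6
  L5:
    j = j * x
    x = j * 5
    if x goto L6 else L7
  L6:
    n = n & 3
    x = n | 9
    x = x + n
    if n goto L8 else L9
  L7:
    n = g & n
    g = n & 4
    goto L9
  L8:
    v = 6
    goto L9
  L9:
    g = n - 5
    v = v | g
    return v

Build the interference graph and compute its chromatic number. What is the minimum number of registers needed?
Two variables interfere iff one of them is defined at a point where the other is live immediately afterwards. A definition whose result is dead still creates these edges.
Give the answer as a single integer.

Block summaries:
  L0 def {g,h,n,v} use ∅
  L1 def {g,j} use ∅
  L2 def {x} use ∅
  L3 def {h,x} use ∅
  L4 def {x} use {v}
  L5 def {j,x} use {j,x}
  L6 def {n,x} use {n}
  L7 def {g,n} use {g,n}
  L8 def {v} use ∅
  L9 def {g,v} use {n,v}

Liveness:
  live L0: ∅→{n,v}
  live L1: {n,v}→{g,j,n,v}
  live L2: {g,j,n,v}→{g,j,n,v,x}
  live L3: {n,v}→{n,v}
  live L4: {n,v}→{n,v}
  live L5: {g,j,n,v,x}→{g,n,v}
  live L6: {n,v}→{n,v}
  live L7: {g,n,v}→{n,v}
  live L8: {n}→{n,v}
  live L9: {n,v}→∅

Conflict graph:
  g↔{j,n,v,x}
  h↔{n,v,x}
  j↔{g,n,v,x}
  n↔{g,h,j,v,x}
  v↔{g,h,j,n,x}
  x↔{g,h,j,n,v}

Colouring:
  clique {g,j,n,v,x} ⇒ need ≥ 5
  5-colouring: r0={n}  r1={v}  r2={x}  r3={g,h}  r4={j}
  χ = 5

Answer: 5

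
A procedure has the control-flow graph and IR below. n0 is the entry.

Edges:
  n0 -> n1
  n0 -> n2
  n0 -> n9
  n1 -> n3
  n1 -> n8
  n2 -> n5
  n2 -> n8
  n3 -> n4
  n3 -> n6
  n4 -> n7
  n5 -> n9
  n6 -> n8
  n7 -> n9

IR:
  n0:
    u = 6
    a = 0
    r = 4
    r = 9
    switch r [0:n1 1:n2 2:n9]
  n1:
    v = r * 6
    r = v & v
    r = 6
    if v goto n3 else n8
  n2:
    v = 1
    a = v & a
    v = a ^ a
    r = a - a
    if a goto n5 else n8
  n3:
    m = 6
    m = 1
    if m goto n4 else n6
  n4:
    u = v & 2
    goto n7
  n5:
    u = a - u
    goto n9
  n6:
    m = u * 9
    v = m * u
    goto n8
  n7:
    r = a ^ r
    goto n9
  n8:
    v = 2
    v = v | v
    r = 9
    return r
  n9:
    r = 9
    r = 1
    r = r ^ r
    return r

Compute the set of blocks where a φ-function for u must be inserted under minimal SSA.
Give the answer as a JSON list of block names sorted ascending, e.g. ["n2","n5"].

idom tree: n1←n0 n2←n0 n3←n1 n4←n3 n5←n2 n6←n3 n7←n4 n8←n0 n9←n0
Dom∩ at merges:
  n8: preds {n1,n2,n6}: {n0,n1} ∩ {n0,n2} ∩ {n0,n1,n3,n6} = {n0}; idom=n0
  n9: preds {n0,n5,n7}: {n0} ∩ {n0,n2,n5} ∩ {n0,n1,n3,n4,n7} = {n0}; idom=n0

DF derivation:
  n8←n1: walk n1 to n0
  n8←n2: walk n2 to n0
  n8←n6: walk n6→n3→n1 to n0
  n9←n0: walk · to n0
  n9←n5: walk n5→n2 to n0
  n9←n7: walk n7→n4→n3→n1 to n0
  n0: DF=∅
  n1: DF={n8,n9}
  n2: DF={n8,n9}
  n3: DF={n8,n9}
  n4: DF={n9}
  n5: DF={n9}
  n6: DF={n8}
  n7: DF={n9}
  n8: DF=∅
  n9: DF=∅

φ for u: defs {n0,n4,n5}
  DF⁺ = {n9}

Answer: ["n9"]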